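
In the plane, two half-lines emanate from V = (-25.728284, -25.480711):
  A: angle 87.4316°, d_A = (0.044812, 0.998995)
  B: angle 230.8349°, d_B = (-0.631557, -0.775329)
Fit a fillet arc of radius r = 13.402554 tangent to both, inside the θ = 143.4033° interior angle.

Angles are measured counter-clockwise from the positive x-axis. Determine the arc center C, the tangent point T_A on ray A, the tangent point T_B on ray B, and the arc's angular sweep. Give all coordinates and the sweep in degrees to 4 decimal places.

center=(-38.9188,-20.4525) T_A=(-25.5297,-21.0531) T_B=(-28.5274,-28.9170) sweep=36.5967

bisector direction at 159.1333° = (-0.934411,0.356196)
center distance |VC| = r/sin(θ/2) = 13.402554/sin(71.7017°) = 14.116354
C = V + |VC|·bis = (-38.9188,-20.4525)
T_A = V + ((C−V)·d_A)·d_A = V + 4.4320·d_A = (-25.5297,-21.0531)
T_B = V + ((C−V)·d_B)·d_B = V + 4.4320·d_B = (-28.5274,-28.9170)
sweep = 180° − θ = 36.5967°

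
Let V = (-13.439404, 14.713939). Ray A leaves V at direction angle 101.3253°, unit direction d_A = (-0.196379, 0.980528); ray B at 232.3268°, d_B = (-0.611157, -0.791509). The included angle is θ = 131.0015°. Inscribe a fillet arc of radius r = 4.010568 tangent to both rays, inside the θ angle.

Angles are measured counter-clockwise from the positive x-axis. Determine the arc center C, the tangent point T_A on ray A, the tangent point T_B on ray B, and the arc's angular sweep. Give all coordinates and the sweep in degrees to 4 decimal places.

center=(-17.7308,15.7184) T_A=(-13.7983,16.5060) T_B=(-14.5564,13.2673) sweep=48.9985

bisector direction at 166.8261° = (-0.973683,0.227908)
center distance |VC| = r/sin(θ/2) = 4.010568/sin(65.5007°) = 4.407379
C = V + |VC|·bis = (-17.7308,15.7184)
T_A = V + ((C−V)·d_A)·d_A = V + 1.8277·d_A = (-13.7983,16.5060)
T_B = V + ((C−V)·d_B)·d_B = V + 1.8277·d_B = (-14.5564,13.2673)
sweep = 180° − θ = 48.9985°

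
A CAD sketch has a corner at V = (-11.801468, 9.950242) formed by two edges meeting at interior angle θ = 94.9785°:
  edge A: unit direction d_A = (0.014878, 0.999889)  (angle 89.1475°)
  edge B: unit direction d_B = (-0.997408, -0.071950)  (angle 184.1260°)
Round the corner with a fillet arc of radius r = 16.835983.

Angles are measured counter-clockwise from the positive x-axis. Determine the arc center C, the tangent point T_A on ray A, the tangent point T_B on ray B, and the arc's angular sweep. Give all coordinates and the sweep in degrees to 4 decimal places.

bisector direction at 136.6367° = (-0.727015,0.686621)
center distance |VC| = r/sin(θ/2) = 16.835983/sin(47.4892°) = 22.839273
C = V + |VC|·bis = (-28.4060,25.6322)
T_A = V + ((C−V)·d_A)·d_A = V + 15.4331·d_A = (-11.5718,25.3817)
T_B = V + ((C−V)·d_B)·d_B = V + 15.4331·d_B = (-27.1946,8.8398)
sweep = 180° − θ = 85.0215°

center=(-28.4060,25.6322) T_A=(-11.5718,25.3817) T_B=(-27.1946,8.8398) sweep=85.0215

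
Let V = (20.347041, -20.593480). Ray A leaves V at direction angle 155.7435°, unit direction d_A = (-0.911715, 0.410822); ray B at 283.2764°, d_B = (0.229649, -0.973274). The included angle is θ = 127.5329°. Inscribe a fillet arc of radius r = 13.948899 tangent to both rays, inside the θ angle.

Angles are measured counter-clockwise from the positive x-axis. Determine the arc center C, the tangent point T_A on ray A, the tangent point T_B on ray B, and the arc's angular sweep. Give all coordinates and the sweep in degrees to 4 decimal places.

bisector direction at 219.5100° = (-0.771514,-0.636212)
center distance |VC| = r/sin(θ/2) = 13.948899/sin(63.7664°) = 15.550617
C = V + |VC|·bis = (8.3495,-30.4870)
T_A = V + ((C−V)·d_A)·d_A = V + 6.8739·d_A = (14.0800,-17.7695)
T_B = V + ((C−V)·d_B)·d_B = V + 6.8739·d_B = (21.9256,-27.2836)
sweep = 180° − θ = 52.4671°

center=(8.3495,-30.4870) T_A=(14.0800,-17.7695) T_B=(21.9256,-27.2836) sweep=52.4671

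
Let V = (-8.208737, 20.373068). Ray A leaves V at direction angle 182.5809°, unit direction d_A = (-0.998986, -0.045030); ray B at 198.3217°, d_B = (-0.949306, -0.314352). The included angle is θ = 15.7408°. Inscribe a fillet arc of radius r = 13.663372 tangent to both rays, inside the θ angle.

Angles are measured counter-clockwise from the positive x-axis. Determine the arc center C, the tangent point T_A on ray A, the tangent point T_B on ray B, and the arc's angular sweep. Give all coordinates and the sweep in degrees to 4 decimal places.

center=(-106.3349,2.2727) T_A=(-106.9501,15.9222) T_B=(-102.0398,-10.6980) sweep=164.2592

bisector direction at 190.4513° = (-0.983409,-0.181400)
center distance |VC| = r/sin(θ/2) = 13.663372/sin(7.8704°) = 99.781577
C = V + |VC|·bis = (-106.3349,2.2727)
T_A = V + ((C−V)·d_A)·d_A = V + 98.8417·d_A = (-106.9501,15.9222)
T_B = V + ((C−V)·d_B)·d_B = V + 98.8417·d_B = (-102.0398,-10.6980)
sweep = 180° − θ = 164.2592°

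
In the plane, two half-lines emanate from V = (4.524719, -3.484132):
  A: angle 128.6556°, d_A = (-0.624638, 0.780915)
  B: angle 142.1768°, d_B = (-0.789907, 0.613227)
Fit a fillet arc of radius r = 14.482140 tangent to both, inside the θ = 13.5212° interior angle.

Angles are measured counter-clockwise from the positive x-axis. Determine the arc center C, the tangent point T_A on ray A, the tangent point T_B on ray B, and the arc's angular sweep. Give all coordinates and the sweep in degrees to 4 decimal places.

center=(-83.0937,82.8705) T_A=(-71.7844,91.9166) T_B=(-91.9745,71.4310) sweep=166.4788

bisector direction at 135.4162° = (-0.712225,0.701952)
center distance |VC| = r/sin(θ/2) = 14.482140/sin(6.7606°) = 123.020748
C = V + |VC|·bis = (-83.0937,82.8705)
T_A = V + ((C−V)·d_A)·d_A = V + 122.1653·d_A = (-71.7844,91.9166)
T_B = V + ((C−V)·d_B)·d_B = V + 122.1653·d_B = (-91.9745,71.4310)
sweep = 180° − θ = 166.4788°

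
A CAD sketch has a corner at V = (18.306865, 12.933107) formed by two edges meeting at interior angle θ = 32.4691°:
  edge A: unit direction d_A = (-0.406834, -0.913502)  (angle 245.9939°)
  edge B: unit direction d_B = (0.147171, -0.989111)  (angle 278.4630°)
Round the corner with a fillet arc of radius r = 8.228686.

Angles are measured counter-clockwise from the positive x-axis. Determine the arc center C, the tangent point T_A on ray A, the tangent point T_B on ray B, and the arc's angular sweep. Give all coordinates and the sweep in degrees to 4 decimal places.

center=(14.3268,-16.2299) T_A=(6.8099,-12.8822) T_B=(22.4659,-15.0189) sweep=147.5309

bisector direction at 262.2285° = (-0.135224,-0.990815)
center distance |VC| = r/sin(θ/2) = 8.228686/sin(16.2345°) = 29.433353
C = V + |VC|·bis = (14.3268,-16.2299)
T_A = V + ((C−V)·d_A)·d_A = V + 28.2597·d_A = (6.8099,-12.8822)
T_B = V + ((C−V)·d_B)·d_B = V + 28.2597·d_B = (22.4659,-15.0189)
sweep = 180° − θ = 147.5309°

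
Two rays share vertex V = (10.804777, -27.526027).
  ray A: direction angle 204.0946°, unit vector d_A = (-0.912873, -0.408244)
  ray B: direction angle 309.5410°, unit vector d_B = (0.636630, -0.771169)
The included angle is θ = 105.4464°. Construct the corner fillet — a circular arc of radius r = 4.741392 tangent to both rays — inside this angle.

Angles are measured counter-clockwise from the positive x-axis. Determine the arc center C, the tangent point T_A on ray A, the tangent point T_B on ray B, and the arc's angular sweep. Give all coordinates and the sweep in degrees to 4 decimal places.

bisector direction at 256.8178° = (-0.228048,-0.973650)
center distance |VC| = r/sin(θ/2) = 4.741392/sin(52.7232°) = 5.958628
C = V + |VC|·bis = (9.4459,-33.3276)
T_A = V + ((C−V)·d_A)·d_A = V + 3.6089·d_A = (7.5103,-28.9994)
T_B = V + ((C−V)·d_B)·d_B = V + 3.6089·d_B = (13.1023,-30.3091)
sweep = 180° − θ = 74.5536°

center=(9.4459,-33.3276) T_A=(7.5103,-28.9994) T_B=(13.1023,-30.3091) sweep=74.5536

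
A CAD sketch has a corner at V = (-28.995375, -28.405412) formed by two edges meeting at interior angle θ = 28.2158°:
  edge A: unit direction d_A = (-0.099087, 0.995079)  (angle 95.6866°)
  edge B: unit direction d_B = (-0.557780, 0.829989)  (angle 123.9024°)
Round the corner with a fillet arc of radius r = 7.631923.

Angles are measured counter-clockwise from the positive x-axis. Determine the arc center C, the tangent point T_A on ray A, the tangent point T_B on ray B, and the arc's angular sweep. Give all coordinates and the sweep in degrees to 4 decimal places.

bisector direction at 109.7945° = (-0.338648,0.940913)
center distance |VC| = r/sin(θ/2) = 7.631923/sin(14.1079°) = 31.310616
C = V + |VC|·bis = (-39.5986,1.0552)
T_A = V + ((C−V)·d_A)·d_A = V + 30.3662·d_A = (-32.0043,1.8114)
T_B = V + ((C−V)·d_B)·d_B = V + 30.3662·d_B = (-45.9331,-3.2018)
sweep = 180° − θ = 151.7842°

center=(-39.5986,1.0552) T_A=(-32.0043,1.8114) T_B=(-45.9331,-3.2018) sweep=151.7842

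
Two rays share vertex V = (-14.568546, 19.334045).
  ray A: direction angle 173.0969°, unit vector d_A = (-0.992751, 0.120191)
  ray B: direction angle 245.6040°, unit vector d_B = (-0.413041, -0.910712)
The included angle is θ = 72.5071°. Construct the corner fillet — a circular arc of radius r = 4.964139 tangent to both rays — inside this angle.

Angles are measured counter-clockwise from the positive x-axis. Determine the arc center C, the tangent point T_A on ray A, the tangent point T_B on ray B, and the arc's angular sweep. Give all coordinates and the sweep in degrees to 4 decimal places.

bisector direction at 209.3504° = (-0.871638,-0.490150)
center distance |VC| = r/sin(θ/2) = 4.964139/sin(36.2535°) = 8.394450
C = V + |VC|·bis = (-21.8855,15.2195)
T_A = V + ((C−V)·d_A)·d_A = V + 6.7694·d_A = (-21.2888,20.1477)
T_B = V + ((C−V)·d_B)·d_B = V + 6.7694·d_B = (-17.3646,13.1691)
sweep = 180° − θ = 107.4929°

center=(-21.8855,15.2195) T_A=(-21.2888,20.1477) T_B=(-17.3646,13.1691) sweep=107.4929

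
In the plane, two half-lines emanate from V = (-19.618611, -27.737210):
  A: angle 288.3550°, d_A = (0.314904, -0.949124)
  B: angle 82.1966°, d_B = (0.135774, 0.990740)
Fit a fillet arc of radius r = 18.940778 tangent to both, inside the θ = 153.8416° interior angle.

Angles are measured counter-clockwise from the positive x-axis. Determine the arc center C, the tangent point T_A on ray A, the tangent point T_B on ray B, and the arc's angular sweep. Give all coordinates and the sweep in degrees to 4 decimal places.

bisector direction at 5.2758° = (0.995764,0.091950)
center distance |VC| = r/sin(θ/2) = 18.940778/sin(76.9208°) = 19.445222
C = V + |VC|·bis = (-0.2558,-25.9492)
T_A = V + ((C−V)·d_A)·d_A = V + 4.4004·d_A = (-18.2329,-31.9137)
T_B = V + ((C−V)·d_B)·d_B = V + 4.4004·d_B = (-19.0211,-23.3775)
sweep = 180° − θ = 26.1584°

center=(-0.2558,-25.9492) T_A=(-18.2329,-31.9137) T_B=(-19.0211,-23.3775) sweep=26.1584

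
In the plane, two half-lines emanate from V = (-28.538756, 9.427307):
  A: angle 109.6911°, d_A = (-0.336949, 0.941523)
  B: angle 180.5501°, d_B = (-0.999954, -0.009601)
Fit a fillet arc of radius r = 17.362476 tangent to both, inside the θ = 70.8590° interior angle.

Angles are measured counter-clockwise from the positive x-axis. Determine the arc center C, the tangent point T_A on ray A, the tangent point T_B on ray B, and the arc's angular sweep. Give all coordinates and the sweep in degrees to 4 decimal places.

center=(-53.1091,26.5547) T_A=(-36.7619,32.4049) T_B=(-52.9424,9.1930) sweep=109.1410

bisector direction at 145.1206° = (-0.820358,0.571851)
center distance |VC| = r/sin(θ/2) = 17.362476/sin(35.4295°) = 29.950755
C = V + |VC|·bis = (-53.1091,26.5547)
T_A = V + ((C−V)·d_A)·d_A = V + 24.4048·d_A = (-36.7619,32.4049)
T_B = V + ((C−V)·d_B)·d_B = V + 24.4048·d_B = (-52.9424,9.1930)
sweep = 180° − θ = 109.1410°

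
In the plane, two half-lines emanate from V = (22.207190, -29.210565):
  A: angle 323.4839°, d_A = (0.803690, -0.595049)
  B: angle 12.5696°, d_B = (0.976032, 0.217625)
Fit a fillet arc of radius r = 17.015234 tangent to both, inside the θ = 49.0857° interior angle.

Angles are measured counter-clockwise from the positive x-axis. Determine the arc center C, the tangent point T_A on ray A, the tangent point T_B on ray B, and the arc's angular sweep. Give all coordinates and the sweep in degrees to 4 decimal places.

bisector direction at 348.0268° = (0.978245,-0.207455)
center distance |VC| = r/sin(θ/2) = 17.015234/sin(24.5429°) = 40.963680
C = V + |VC|·bis = (62.2797,-37.7087)
T_A = V + ((C−V)·d_A)·d_A = V + 37.2626·d_A = (52.1548,-51.3837)
T_B = V + ((C−V)·d_B)·d_B = V + 37.2626·d_B = (58.5767,-21.1013)
sweep = 180° − θ = 130.9143°

center=(62.2797,-37.7087) T_A=(52.1548,-51.3837) T_B=(58.5767,-21.1013) sweep=130.9143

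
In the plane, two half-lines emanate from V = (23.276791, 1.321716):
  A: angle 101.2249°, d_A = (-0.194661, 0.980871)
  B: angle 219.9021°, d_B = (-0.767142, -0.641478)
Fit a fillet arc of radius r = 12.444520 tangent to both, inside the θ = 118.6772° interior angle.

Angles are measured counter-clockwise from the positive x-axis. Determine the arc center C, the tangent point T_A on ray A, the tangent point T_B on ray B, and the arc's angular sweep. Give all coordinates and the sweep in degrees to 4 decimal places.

bisector direction at 160.5635° = (-0.943011,0.332762)
center distance |VC| = r/sin(θ/2) = 12.444520/sin(59.3386°) = 14.467074
C = V + |VC|·bis = (9.6342,6.1358)
T_A = V + ((C−V)·d_A)·d_A = V + 7.3777·d_A = (21.8406,8.5583)
T_B = V + ((C−V)·d_B)·d_B = V + 7.3777·d_B = (17.6171,-3.4109)
sweep = 180° − θ = 61.3228°

center=(9.6342,6.1358) T_A=(21.8406,8.5583) T_B=(17.6171,-3.4109) sweep=61.3228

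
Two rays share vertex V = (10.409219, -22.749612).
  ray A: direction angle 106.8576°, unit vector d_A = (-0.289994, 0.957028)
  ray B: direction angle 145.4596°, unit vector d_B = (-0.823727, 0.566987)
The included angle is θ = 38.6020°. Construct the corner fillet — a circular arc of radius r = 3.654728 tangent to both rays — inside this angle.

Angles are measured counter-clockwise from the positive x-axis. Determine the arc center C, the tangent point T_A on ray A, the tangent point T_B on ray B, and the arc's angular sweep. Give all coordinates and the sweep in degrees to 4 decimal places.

bisector direction at 126.1586° = (-0.590022,0.807387)
center distance |VC| = r/sin(θ/2) = 3.654728/sin(19.3010°) = 11.057146
C = V + |VC|·bis = (3.8853,-13.8222)
T_A = V + ((C−V)·d_A)·d_A = V + 10.4357·d_A = (7.3829,-12.7624)
T_B = V + ((C−V)·d_B)·d_B = V + 10.4357·d_B = (1.8131,-16.8327)
sweep = 180° − θ = 141.3980°

center=(3.8853,-13.8222) T_A=(7.3829,-12.7624) T_B=(1.8131,-16.8327) sweep=141.3980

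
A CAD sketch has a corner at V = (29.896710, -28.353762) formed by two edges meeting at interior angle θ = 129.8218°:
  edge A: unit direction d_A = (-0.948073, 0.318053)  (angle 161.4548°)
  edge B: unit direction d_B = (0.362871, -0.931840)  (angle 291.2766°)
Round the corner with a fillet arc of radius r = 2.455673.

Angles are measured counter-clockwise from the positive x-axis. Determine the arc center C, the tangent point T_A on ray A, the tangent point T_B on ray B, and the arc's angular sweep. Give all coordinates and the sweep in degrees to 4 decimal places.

bisector direction at 226.3657° = (-0.690053,-0.723759)
center distance |VC| = r/sin(θ/2) = 2.455673/sin(64.9109°) = 2.711505
C = V + |VC|·bis = (28.0256,-30.3162)
T_A = V + ((C−V)·d_A)·d_A = V + 1.1498·d_A = (28.8067,-27.9881)
T_B = V + ((C−V)·d_B)·d_B = V + 1.1498·d_B = (30.3139,-29.4251)
sweep = 180° − θ = 50.1782°

center=(28.0256,-30.3162) T_A=(28.8067,-27.9881) T_B=(30.3139,-29.4251) sweep=50.1782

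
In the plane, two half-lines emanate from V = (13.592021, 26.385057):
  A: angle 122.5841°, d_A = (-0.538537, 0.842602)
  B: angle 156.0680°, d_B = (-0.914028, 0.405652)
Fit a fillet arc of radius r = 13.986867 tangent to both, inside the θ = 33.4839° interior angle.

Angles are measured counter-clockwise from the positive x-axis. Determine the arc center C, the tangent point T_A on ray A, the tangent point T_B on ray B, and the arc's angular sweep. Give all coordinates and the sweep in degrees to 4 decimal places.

bisector direction at 139.3261° = (-0.758431,0.651754)
center distance |VC| = r/sin(θ/2) = 13.986867/sin(16.7419°) = 48.555104
C = V + |VC|·bis = (-23.2337,58.0310)
T_A = V + ((C−V)·d_A)·d_A = V + 46.4969·d_A = (-11.4483,65.5635)
T_B = V + ((C−V)·d_B)·d_B = V + 46.4969·d_B = (-28.9075,45.2466)
sweep = 180° − θ = 146.5161°

center=(-23.2337,58.0310) T_A=(-11.4483,65.5635) T_B=(-28.9075,45.2466) sweep=146.5161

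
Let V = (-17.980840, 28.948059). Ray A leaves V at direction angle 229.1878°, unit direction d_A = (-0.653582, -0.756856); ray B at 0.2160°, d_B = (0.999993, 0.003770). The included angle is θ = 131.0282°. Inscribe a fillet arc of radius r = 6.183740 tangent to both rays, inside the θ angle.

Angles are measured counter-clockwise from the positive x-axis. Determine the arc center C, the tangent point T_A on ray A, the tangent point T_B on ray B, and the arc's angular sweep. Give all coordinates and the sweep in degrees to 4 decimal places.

center=(-15.1413,22.7750) T_A=(-19.8215,26.8166) T_B=(-15.1646,28.9587) sweep=48.9718

bisector direction at 294.7019° = (0.417897,-0.908494)
center distance |VC| = r/sin(θ/2) = 6.183740/sin(65.5141°) = 6.794846
C = V + |VC|·bis = (-15.1413,22.7750)
T_A = V + ((C−V)·d_A)·d_A = V + 2.8163·d_A = (-19.8215,26.8166)
T_B = V + ((C−V)·d_B)·d_B = V + 2.8163·d_B = (-15.1646,28.9587)
sweep = 180° − θ = 48.9718°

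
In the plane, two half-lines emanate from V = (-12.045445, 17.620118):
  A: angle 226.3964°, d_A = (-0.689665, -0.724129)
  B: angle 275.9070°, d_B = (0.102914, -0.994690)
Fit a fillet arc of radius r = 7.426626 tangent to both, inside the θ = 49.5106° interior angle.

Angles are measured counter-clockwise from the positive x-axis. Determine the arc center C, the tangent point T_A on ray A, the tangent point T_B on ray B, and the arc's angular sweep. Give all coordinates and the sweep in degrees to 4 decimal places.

center=(-17.7751,0.8357) T_A=(-23.1530,5.9575) T_B=(-10.3879,1.6000) sweep=130.4894

bisector direction at 251.1517° = (-0.323064,-0.946377)
center distance |VC| = r/sin(θ/2) = 7.426626/sin(24.7553°) = 17.735491
C = V + |VC|·bis = (-17.7751,0.8357)
T_A = V + ((C−V)·d_A)·d_A = V + 16.1057·d_A = (-23.1530,5.9575)
T_B = V + ((C−V)·d_B)·d_B = V + 16.1057·d_B = (-10.3879,1.6000)
sweep = 180° − θ = 130.4894°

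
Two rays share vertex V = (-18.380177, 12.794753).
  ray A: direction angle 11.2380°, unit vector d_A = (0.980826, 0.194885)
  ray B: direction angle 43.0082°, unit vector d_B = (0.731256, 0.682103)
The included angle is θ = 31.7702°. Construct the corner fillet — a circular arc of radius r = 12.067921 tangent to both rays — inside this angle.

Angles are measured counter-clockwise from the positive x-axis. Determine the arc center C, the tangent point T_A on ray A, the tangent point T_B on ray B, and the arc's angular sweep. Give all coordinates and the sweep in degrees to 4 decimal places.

center=(20.8615,32.8957) T_A=(23.2133,21.0592) T_B=(12.6299,41.7204) sweep=148.2298

bisector direction at 27.1231° = (0.890029,0.455904)
center distance |VC| = r/sin(θ/2) = 12.067921/sin(15.8851°) = 44.090316
C = V + |VC|·bis = (20.8615,32.8957)
T_A = V + ((C−V)·d_A)·d_A = V + 42.4066·d_A = (23.2133,21.0592)
T_B = V + ((C−V)·d_B)·d_B = V + 42.4066·d_B = (12.6299,41.7204)
sweep = 180° − θ = 148.2298°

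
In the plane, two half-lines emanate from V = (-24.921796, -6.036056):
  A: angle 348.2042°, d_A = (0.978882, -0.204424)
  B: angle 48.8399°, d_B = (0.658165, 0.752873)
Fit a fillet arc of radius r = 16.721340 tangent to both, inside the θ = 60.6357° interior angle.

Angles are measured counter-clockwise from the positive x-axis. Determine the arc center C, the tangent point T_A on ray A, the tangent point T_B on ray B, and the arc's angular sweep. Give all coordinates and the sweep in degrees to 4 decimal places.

center=(6.4873,4.4867) T_A=(3.0690,-11.8815) T_B=(-6.1018,15.4921) sweep=119.3643

bisector direction at 18.5221° = (0.948201,0.317670)
center distance |VC| = r/sin(θ/2) = 16.721340/sin(30.3178°) = 33.124907
C = V + |VC|·bis = (6.4873,4.4867)
T_A = V + ((C−V)·d_A)·d_A = V + 28.5947·d_A = (3.0690,-11.8815)
T_B = V + ((C−V)·d_B)·d_B = V + 28.5947·d_B = (-6.1018,15.4921)
sweep = 180° − θ = 119.3643°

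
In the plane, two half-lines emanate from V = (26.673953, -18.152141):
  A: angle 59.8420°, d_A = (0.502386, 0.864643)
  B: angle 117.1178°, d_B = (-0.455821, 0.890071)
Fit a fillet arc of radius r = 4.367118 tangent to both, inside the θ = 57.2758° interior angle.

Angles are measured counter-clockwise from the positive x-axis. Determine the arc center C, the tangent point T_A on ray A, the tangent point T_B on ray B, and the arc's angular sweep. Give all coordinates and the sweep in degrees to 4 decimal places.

center=(26.9157,-9.0434) T_A=(30.6917,-11.2374) T_B=(23.0286,-11.0340) sweep=122.7242

bisector direction at 88.4799° = (0.026528,0.999648)
center distance |VC| = r/sin(θ/2) = 4.367118/sin(28.6379°) = 9.111972
C = V + |VC|·bis = (26.9157,-9.0434)
T_A = V + ((C−V)·d_A)·d_A = V + 7.9973·d_A = (30.6917,-11.2374)
T_B = V + ((C−V)·d_B)·d_B = V + 7.9973·d_B = (23.0286,-11.0340)
sweep = 180° − θ = 122.7242°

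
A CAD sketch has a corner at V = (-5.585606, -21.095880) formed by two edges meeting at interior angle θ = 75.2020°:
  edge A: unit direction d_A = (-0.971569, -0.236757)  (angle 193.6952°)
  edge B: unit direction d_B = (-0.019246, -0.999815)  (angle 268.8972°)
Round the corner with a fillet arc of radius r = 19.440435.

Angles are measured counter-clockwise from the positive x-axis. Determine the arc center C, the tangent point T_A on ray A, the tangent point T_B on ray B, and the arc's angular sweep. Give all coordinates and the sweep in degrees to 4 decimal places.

center=(-25.5083,-45.9601) T_A=(-30.1109,-27.0723) T_B=(-6.0714,-46.3342) sweep=104.7980

bisector direction at 231.2962° = (-0.625294,-0.780389)
center distance |VC| = r/sin(θ/2) = 19.440435/sin(37.6010°) = 31.861261
C = V + |VC|·bis = (-25.5083,-45.9601)
T_A = V + ((C−V)·d_A)·d_A = V + 25.2430·d_A = (-30.1109,-27.0723)
T_B = V + ((C−V)·d_B)·d_B = V + 25.2430·d_B = (-6.0714,-46.3342)
sweep = 180° − θ = 104.7980°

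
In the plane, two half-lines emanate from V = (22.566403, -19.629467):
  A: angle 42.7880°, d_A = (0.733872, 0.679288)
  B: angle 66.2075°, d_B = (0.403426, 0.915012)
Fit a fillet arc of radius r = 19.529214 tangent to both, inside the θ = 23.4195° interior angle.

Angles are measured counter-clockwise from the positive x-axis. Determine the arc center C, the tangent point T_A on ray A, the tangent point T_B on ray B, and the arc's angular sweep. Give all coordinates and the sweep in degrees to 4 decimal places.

bisector direction at 54.4977° = (0.580735,0.814093)
center distance |VC| = r/sin(θ/2) = 19.529214/sin(11.7097°) = 96.224864
C = V + |VC|·bis = (78.4475,58.7065)
T_A = V + ((C−V)·d_A)·d_A = V + 94.2223·d_A = (91.7135,44.3745)
T_B = V + ((C−V)·d_B)·d_B = V + 94.2223·d_B = (60.5781,66.5851)
sweep = 180° − θ = 156.5805°

center=(78.4475,58.7065) T_A=(91.7135,44.3745) T_B=(60.5781,66.5851) sweep=156.5805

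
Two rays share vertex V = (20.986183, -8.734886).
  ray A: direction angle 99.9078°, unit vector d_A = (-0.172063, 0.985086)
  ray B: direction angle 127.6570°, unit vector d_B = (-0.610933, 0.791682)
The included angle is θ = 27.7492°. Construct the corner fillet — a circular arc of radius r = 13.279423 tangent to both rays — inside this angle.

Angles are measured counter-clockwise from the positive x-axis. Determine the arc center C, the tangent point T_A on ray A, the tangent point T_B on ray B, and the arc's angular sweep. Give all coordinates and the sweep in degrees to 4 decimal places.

center=(-1.3456,41.9403) T_A=(11.7357,44.2252) T_B=(-11.8587,33.8274) sweep=152.2508

bisector direction at 113.7824° = (-0.403264,0.915084)
center distance |VC| = r/sin(θ/2) = 13.279423/sin(13.8746°) = 55.377611
C = V + |VC|·bis = (-1.3456,41.9403)
T_A = V + ((C−V)·d_A)·d_A = V + 53.7619·d_A = (11.7357,44.2252)
T_B = V + ((C−V)·d_B)·d_B = V + 53.7619·d_B = (-11.8587,33.8274)
sweep = 180° − θ = 152.2508°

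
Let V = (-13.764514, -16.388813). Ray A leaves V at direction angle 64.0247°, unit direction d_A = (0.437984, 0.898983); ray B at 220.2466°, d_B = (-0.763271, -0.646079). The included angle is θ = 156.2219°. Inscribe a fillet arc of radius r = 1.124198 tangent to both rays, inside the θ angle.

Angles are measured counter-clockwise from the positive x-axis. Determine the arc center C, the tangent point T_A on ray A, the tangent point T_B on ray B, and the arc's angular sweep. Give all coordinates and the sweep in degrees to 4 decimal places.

bisector direction at 142.1357° = (-0.789466,0.613794)
center distance |VC| = r/sin(θ/2) = 1.124198/sin(78.1110°) = 1.148843
C = V + |VC|·bis = (-14.6715,-15.6837)
T_A = V + ((C−V)·d_A)·d_A = V + 0.2367·d_A = (-13.6609,-16.1760)
T_B = V + ((C−V)·d_B)·d_B = V + 0.2367·d_B = (-13.9452,-16.5417)
sweep = 180° − θ = 23.7781°

center=(-14.6715,-15.6837) T_A=(-13.6609,-16.1760) T_B=(-13.9452,-16.5417) sweep=23.7781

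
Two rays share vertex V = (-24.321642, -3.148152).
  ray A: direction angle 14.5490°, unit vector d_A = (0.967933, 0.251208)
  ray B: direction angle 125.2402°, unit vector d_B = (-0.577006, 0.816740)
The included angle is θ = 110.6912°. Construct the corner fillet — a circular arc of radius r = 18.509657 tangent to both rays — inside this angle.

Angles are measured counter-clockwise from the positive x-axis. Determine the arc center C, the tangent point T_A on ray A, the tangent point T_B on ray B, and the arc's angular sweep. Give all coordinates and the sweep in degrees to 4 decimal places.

center=(-16.5868,17.9821) T_A=(-11.9370,0.0660) T_B=(-31.7044,7.3020) sweep=69.3088

bisector direction at 69.8946° = (0.343748,0.939062)
center distance |VC| = r/sin(θ/2) = 18.509657/sin(55.3456°) = 22.501493
C = V + |VC|·bis = (-16.5868,17.9821)
T_A = V + ((C−V)·d_A)·d_A = V + 12.7949·d_A = (-11.9370,0.0660)
T_B = V + ((C−V)·d_B)·d_B = V + 12.7949·d_B = (-31.7044,7.3020)
sweep = 180° − θ = 69.3088°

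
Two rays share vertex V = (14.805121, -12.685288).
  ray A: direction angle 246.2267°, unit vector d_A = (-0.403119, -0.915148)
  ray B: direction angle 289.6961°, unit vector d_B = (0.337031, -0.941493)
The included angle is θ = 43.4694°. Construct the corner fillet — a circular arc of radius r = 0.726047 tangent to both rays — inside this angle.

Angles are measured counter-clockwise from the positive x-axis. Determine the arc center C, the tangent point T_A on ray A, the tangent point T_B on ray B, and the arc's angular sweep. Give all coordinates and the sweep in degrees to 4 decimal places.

center=(14.7354,-14.6447) T_A=(14.0709,-14.3520) T_B=(15.4189,-14.4000) sweep=136.5306

bisector direction at 267.9614° = (-0.035573,-0.999367)
center distance |VC| = r/sin(θ/2) = 0.726047/sin(21.7347°) = 1.960650
C = V + |VC|·bis = (14.7354,-14.6447)
T_A = V + ((C−V)·d_A)·d_A = V + 1.8213·d_A = (14.0709,-14.3520)
T_B = V + ((C−V)·d_B)·d_B = V + 1.8213·d_B = (15.4189,-14.4000)
sweep = 180° − θ = 136.5306°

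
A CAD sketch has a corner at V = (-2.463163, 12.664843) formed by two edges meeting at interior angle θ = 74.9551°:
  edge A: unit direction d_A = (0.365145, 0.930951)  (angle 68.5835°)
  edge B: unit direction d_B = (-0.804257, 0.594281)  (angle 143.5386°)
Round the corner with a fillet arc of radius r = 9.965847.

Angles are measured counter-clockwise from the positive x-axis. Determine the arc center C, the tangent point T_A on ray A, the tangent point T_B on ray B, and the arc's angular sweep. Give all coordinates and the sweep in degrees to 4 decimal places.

bisector direction at 106.0611° = (-0.276661,0.960967)
center distance |VC| = r/sin(θ/2) = 9.965847/sin(37.4776°) = 16.379059
C = V + |VC|·bis = (-6.9946,28.4046)
T_A = V + ((C−V)·d_A)·d_A = V + 12.9983·d_A = (2.2831,24.7656)
T_B = V + ((C−V)·d_B)·d_B = V + 12.9983·d_B = (-12.9171,20.3895)
sweep = 180° − θ = 105.0449°

center=(-6.9946,28.4046) T_A=(2.2831,24.7656) T_B=(-12.9171,20.3895) sweep=105.0449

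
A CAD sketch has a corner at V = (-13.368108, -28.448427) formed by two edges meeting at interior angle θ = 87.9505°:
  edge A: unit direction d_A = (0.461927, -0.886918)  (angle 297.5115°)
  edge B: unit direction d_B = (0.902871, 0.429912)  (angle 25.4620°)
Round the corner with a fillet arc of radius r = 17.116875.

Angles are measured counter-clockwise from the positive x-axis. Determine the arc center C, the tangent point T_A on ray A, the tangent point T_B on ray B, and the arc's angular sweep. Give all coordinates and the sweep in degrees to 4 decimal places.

bisector direction at 341.4868° = (0.948250,-0.317524)
center distance |VC| = r/sin(θ/2) = 17.116875/sin(43.9753°) = 24.651739
C = V + |VC|·bis = (10.0079,-36.2759)
T_A = V + ((C−V)·d_A)·d_A = V + 17.7404·d_A = (-5.1734,-44.1827)
T_B = V + ((C−V)·d_B)·d_B = V + 17.7404·d_B = (2.6492,-20.8216)
sweep = 180° − θ = 92.0495°

center=(10.0079,-36.2759) T_A=(-5.1734,-44.1827) T_B=(2.6492,-20.8216) sweep=92.0495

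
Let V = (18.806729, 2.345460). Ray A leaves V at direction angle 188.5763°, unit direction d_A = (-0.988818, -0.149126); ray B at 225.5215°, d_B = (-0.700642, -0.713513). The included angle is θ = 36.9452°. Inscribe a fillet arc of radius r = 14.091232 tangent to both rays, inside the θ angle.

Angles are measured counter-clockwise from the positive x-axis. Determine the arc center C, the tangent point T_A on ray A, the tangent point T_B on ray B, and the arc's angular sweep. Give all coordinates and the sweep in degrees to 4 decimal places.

center=(-20.8015,-17.8785) T_A=(-22.9029,-3.9449) T_B=(-10.7472,-27.7514) sweep=143.0548

bisector direction at 207.0489° = (-0.890619,-0.454751)
center distance |VC| = r/sin(θ/2) = 14.091232/sin(18.4726°) = 44.472724
C = V + |VC|·bis = (-20.8015,-17.8785)
T_A = V + ((C−V)·d_A)·d_A = V + 42.1813·d_A = (-22.9029,-3.9449)
T_B = V + ((C−V)·d_B)·d_B = V + 42.1813·d_B = (-10.7472,-27.7514)
sweep = 180° − θ = 143.0548°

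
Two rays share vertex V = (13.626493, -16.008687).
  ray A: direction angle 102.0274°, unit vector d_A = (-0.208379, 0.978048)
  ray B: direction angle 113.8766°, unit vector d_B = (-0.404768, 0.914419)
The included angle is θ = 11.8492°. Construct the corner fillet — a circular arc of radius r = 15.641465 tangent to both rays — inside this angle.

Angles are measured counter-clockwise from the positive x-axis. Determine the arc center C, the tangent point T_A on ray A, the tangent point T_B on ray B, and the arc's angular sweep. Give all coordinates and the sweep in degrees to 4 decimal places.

center=(-33.0799,128.1496) T_A=(-17.7818,131.4090) T_B=(-47.3827,121.8184) sweep=168.1508

bisector direction at 107.9520° = (-0.308220,0.951315)
center distance |VC| = r/sin(θ/2) = 15.641465/sin(5.9246°) = 151.535797
C = V + |VC|·bis = (-33.0799,128.1496)
T_A = V + ((C−V)·d_A)·d_A = V + 150.7264·d_A = (-17.7818,131.4090)
T_B = V + ((C−V)·d_B)·d_B = V + 150.7264·d_B = (-47.3827,121.8184)
sweep = 180° − θ = 168.1508°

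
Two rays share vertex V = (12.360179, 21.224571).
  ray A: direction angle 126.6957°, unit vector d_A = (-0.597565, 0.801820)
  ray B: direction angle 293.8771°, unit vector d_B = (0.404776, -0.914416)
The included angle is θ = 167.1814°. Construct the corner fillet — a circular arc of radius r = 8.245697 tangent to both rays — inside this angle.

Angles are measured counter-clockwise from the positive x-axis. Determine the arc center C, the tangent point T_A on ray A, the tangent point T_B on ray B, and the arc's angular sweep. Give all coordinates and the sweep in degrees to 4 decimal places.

center=(5.1951,17.0399) T_A=(11.8067,21.9673) T_B=(12.7351,20.3776) sweep=12.8186

bisector direction at 210.2864° = (-0.863515,-0.504323)
center distance |VC| = r/sin(θ/2) = 8.245697/sin(83.5907°) = 8.297558
C = V + |VC|·bis = (5.1951,17.0399)
T_A = V + ((C−V)·d_A)·d_A = V + 0.9263·d_A = (11.8067,21.9673)
T_B = V + ((C−V)·d_B)·d_B = V + 0.9263·d_B = (12.7351,20.3776)
sweep = 180° − θ = 12.8186°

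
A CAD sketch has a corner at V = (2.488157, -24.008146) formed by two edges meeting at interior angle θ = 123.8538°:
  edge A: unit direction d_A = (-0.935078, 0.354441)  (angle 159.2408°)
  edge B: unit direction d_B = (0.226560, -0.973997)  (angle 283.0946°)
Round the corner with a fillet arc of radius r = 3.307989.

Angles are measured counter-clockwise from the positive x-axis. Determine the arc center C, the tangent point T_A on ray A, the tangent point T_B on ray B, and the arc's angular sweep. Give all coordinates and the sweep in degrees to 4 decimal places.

center=(-0.3341,-26.4760) T_A=(0.8384,-23.3828) T_B=(2.8879,-25.7266) sweep=56.1462

bisector direction at 221.1677° = (-0.752786,-0.658265)
center distance |VC| = r/sin(θ/2) = 3.307989/sin(61.9269°) = 3.749076
C = V + |VC|·bis = (-0.3341,-26.4760)
T_A = V + ((C−V)·d_A)·d_A = V + 1.7643·d_A = (0.8384,-23.3828)
T_B = V + ((C−V)·d_B)·d_B = V + 1.7643·d_B = (2.8879,-25.7266)
sweep = 180° − θ = 56.1462°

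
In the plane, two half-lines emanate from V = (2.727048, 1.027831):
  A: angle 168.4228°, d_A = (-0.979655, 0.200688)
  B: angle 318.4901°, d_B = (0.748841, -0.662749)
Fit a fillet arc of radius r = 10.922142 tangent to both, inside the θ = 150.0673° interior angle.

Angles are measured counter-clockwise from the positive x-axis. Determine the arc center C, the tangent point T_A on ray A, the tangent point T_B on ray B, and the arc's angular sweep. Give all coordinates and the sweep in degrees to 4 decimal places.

bisector direction at 243.4564° = (-0.446878,-0.894595)
center distance |VC| = r/sin(θ/2) = 10.922142/sin(75.0336°) = 11.305656
C = V + |VC|·bis = (-2.3252,-9.0862)
T_A = V + ((C−V)·d_A)·d_A = V + 2.9197·d_A = (-0.1333,1.6138)
T_B = V + ((C−V)·d_B)·d_B = V + 2.9197·d_B = (4.9134,-0.9072)
sweep = 180° − θ = 29.9327°

center=(-2.3252,-9.0862) T_A=(-0.1333,1.6138) T_B=(4.9134,-0.9072) sweep=29.9327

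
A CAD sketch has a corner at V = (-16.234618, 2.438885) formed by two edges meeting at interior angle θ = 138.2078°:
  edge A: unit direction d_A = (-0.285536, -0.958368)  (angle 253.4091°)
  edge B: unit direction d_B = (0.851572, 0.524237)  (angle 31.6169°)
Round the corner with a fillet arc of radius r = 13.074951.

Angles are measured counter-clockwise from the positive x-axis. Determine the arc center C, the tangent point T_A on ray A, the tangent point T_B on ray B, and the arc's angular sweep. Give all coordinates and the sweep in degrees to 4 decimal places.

center=(-5.1293,-6.0785) T_A=(-17.6600,-2.3451) T_B=(-11.9837,5.0558) sweep=41.7922

bisector direction at 322.5130° = (0.793491,-0.608581)
center distance |VC| = r/sin(θ/2) = 13.074951/sin(69.1039°) = 13.995449
C = V + |VC|·bis = (-5.1293,-6.0785)
T_A = V + ((C−V)·d_A)·d_A = V + 4.9918·d_A = (-17.6600,-2.3451)
T_B = V + ((C−V)·d_B)·d_B = V + 4.9918·d_B = (-11.9837,5.0558)
sweep = 180° − θ = 41.7922°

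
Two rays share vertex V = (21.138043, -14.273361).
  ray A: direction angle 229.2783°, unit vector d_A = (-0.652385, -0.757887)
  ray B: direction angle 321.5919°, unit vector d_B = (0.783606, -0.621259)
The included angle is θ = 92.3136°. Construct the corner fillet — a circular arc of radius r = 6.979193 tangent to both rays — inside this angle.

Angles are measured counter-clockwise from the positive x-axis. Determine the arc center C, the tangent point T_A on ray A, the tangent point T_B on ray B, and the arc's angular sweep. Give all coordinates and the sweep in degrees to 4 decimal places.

bisector direction at 275.4351° = (0.094718,-0.995504)
center distance |VC| = r/sin(θ/2) = 6.979193/sin(46.1568°) = 9.676683
C = V + |VC|·bis = (22.0546,-23.9065)
T_A = V + ((C−V)·d_A)·d_A = V + 6.7029·d_A = (16.7652,-19.3534)
T_B = V + ((C−V)·d_B)·d_B = V + 6.7029·d_B = (26.3905,-18.4376)
sweep = 180° − θ = 87.6864°

center=(22.0546,-23.9065) T_A=(16.7652,-19.3534) T_B=(26.3905,-18.4376) sweep=87.6864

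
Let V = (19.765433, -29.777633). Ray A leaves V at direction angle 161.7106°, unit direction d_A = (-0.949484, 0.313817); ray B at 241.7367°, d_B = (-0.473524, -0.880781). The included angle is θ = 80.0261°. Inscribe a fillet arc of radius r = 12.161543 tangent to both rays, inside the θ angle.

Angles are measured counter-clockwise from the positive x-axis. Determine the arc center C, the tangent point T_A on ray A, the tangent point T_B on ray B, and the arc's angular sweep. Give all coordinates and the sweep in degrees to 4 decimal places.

center=(2.1939,-36.7786) T_A=(6.0104,-25.2314) T_B=(12.9056,-42.5374) sweep=99.9739

bisector direction at 201.7236° = (-0.928980,-0.370130)
center distance |VC| = r/sin(θ/2) = 12.161543/sin(40.0130°) = 18.914868
C = V + |VC|·bis = (2.1939,-36.7786)
T_A = V + ((C−V)·d_A)·d_A = V + 14.4869·d_A = (6.0104,-25.2314)
T_B = V + ((C−V)·d_B)·d_B = V + 14.4869·d_B = (12.9056,-42.5374)
sweep = 180° − θ = 99.9739°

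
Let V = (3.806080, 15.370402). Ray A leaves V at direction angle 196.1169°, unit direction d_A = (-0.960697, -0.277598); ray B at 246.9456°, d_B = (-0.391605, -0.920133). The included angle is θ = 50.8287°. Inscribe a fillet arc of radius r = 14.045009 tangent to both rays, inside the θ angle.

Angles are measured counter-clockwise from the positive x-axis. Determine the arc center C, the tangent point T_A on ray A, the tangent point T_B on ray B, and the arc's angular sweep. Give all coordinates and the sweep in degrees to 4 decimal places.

bisector direction at 221.5312° = (-0.748594,-0.663028)
center distance |VC| = r/sin(θ/2) = 14.045009/sin(25.4143°) = 32.726639
C = V + |VC|·bis = (-20.6929,-6.3283)
T_A = V + ((C−V)·d_A)·d_A = V + 29.5596·d_A = (-24.5918,7.1647)
T_B = V + ((C−V)·d_B)·d_B = V + 29.5596·d_B = (-7.7696,-11.8284)
sweep = 180° − θ = 129.1713°

center=(-20.6929,-6.3283) T_A=(-24.5918,7.1647) T_B=(-7.7696,-11.8284) sweep=129.1713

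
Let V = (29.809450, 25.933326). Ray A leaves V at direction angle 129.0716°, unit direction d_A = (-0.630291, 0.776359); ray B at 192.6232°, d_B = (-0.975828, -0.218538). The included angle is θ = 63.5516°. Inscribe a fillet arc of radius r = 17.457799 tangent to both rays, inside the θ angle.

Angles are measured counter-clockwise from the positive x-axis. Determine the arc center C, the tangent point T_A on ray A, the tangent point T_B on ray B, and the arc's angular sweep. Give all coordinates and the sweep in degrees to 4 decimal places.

center=(-1.5076,36.8100) T_A=(12.0459,47.8135) T_B=(2.3076,19.7742) sweep=116.4484

bisector direction at 160.8474° = (-0.944648,0.328085)
center distance |VC| = r/sin(θ/2) = 17.457799/sin(31.7758°) = 33.152119
C = V + |VC|·bis = (-1.5076,36.8100)
T_A = V + ((C−V)·d_A)·d_A = V + 28.1831·d_A = (12.0459,47.8135)
T_B = V + ((C−V)·d_B)·d_B = V + 28.1831·d_B = (2.3076,19.7742)
sweep = 180° − θ = 116.4484°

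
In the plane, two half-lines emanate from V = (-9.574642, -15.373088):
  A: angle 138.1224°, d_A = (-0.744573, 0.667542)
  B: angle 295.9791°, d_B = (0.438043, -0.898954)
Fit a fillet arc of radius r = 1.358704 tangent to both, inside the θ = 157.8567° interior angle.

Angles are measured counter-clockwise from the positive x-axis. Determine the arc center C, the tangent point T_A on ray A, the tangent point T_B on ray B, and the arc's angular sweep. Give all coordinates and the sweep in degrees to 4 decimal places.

bisector direction at 217.0507° = (-0.798102,-0.602522)
center distance |VC| = r/sin(θ/2) = 1.358704/sin(78.9283°) = 1.384472
C = V + |VC|·bis = (-10.6796,-16.2073)
T_A = V + ((C−V)·d_A)·d_A = V + 0.2659·d_A = (-9.7726,-15.1956)
T_B = V + ((C−V)·d_B)·d_B = V + 0.2659·d_B = (-9.4582,-15.6121)
sweep = 180° − θ = 22.1433°

center=(-10.6796,-16.2073) T_A=(-9.7726,-15.1956) T_B=(-9.4582,-15.6121) sweep=22.1433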